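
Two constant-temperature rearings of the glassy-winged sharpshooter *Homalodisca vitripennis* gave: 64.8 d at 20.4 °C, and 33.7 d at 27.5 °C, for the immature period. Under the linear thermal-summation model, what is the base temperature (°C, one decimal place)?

12.7 °C

Linear rate model ⇒ the product D·(T − T_b) is constant across temperatures.
64.8·(20.4 − T_b) = 33.7·(27.5 − T_b)
T_b = (64.8·20.4 − 33.7·27.5) / (64.8 − 33.7) = 395.17 / 31.1 = 12.706 °C ≈ 12.7 °C.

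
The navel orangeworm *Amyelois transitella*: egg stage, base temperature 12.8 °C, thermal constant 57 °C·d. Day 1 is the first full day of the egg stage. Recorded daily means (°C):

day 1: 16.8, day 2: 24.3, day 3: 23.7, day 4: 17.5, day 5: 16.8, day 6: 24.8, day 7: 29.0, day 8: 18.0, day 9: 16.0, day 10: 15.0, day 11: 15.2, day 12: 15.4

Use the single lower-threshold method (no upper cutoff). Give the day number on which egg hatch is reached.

Daily DD above 12.8 °C: 4.0, 11.5, 10.9, 4.7, 4.0, 12.0, 16.2, 5.2, 3.2, 2.2, 2.4, 2.6.
Cumulative: 4.0, 15.5, 26.4, 31.1, 35.1, 47.1, 63.3, 68.5, 71.7, 73.9, 76.3, 78.9.
The total first reaches 57 DD on day 7.

day 7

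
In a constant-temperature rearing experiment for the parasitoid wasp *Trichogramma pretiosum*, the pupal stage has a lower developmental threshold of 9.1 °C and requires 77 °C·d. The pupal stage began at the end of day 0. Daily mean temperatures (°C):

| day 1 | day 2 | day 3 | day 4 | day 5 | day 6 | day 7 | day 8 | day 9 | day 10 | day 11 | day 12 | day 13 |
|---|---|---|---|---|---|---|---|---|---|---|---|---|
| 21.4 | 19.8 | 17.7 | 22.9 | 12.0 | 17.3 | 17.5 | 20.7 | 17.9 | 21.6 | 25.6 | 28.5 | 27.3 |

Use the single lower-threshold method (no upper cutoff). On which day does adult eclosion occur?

Daily DD above 9.1 °C: 12.3, 10.7, 8.6, 13.8, 2.9, 8.2, 8.4, 11.6, 8.8, 12.5, 16.5, 19.4, 18.2.
Cumulative: 12.3, 23.0, 31.6, 45.4, 48.3, 56.5, 64.9, 76.5, 85.3, 97.8, 114.3, 133.7, 151.9.
The total first reaches 77 DD on day 9.

day 9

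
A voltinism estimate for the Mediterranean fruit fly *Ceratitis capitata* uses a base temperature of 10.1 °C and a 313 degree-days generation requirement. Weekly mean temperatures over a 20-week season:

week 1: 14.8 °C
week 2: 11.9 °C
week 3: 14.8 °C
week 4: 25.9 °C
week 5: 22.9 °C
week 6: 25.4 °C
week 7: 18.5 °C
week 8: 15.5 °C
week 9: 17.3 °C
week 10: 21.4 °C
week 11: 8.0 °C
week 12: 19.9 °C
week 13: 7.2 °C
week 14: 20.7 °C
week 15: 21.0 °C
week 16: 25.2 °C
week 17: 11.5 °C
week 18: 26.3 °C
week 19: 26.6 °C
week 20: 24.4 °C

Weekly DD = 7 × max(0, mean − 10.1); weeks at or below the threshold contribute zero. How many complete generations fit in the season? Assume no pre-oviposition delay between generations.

Weekly DD (7 × max(0, T̄ − 10.1)): 32.9, 12.6, 32.9, 110.6, 89.6, 107.1, 58.8, 37.8, 50.4, 79.1, 0.0, 68.6, 0.0, 74.2, 76.3, 105.7, 9.8, 113.4, 115.5, 100.1.
Season total = 1275.4 DD.
Complete generations = ⌊1275.4 / 313⌋ = 4.

4 generations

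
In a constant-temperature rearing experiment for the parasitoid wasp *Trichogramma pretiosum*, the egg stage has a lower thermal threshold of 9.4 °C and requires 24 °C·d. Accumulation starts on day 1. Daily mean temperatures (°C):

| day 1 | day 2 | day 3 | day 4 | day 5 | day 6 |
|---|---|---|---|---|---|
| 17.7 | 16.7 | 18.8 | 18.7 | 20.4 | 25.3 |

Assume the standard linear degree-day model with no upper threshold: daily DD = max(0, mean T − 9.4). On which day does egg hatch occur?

day 3

Daily DD above 9.4 °C: 8.3, 7.3, 9.4, 9.3, 11.0, 15.9.
Cumulative: 8.3, 15.6, 25.0, 34.3, 45.3, 61.2.
The total first reaches 24 DD on day 3.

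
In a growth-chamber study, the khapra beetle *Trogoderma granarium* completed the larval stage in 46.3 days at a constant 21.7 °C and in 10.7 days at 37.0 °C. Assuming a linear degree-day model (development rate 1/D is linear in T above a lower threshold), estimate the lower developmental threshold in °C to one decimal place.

Equal thermal constants: D₁(T₁ − T_b) = D₂(T₂ − T_b).
46.3·(21.7 − T_b) = 10.7·(37.0 − T_b)
T_b = (46.3·21.7 − 10.7·37.0) / (46.3 − 10.7) = 608.81 / 35.6 = 17.101 °C ≈ 17.1 °C.

17.1 °C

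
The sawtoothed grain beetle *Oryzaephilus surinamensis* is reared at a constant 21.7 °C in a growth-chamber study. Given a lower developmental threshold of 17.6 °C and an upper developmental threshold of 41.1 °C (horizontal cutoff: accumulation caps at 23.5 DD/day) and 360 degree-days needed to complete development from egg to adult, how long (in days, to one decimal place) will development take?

Daily accumulation = 21.7 − 17.6 = 4.1 DD/day.
Duration = 360 / 4.1 = 87.805 ≈ 87.8 days.

87.8 days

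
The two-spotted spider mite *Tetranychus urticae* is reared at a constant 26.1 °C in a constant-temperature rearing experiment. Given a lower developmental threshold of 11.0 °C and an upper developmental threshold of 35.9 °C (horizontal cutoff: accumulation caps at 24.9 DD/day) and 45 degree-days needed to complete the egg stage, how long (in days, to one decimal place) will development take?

3.0 days

Daily accumulation = 26.1 − 11.0 = 15.1 DD/day.
Duration = 45 / 15.1 = 2.980 ≈ 3.0 days.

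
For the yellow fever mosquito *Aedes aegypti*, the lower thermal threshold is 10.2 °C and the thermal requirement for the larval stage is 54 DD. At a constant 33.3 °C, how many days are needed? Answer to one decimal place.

Daily accumulation = 33.3 − 10.2 = 23.1 DD/day.
Duration = 54 / 23.1 = 2.338 ≈ 2.3 days.

2.3 days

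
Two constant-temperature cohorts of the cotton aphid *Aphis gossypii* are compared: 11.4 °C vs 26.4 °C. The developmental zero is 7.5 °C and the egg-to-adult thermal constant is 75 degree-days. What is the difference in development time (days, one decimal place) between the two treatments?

15.3 days

At 11.4 °C: 75 / (11.4 − 7.5) = 75 / 3.9 = 19.231 d.
At 26.4 °C: 75 / (26.4 − 7.5) = 75 / 18.9 = 3.968 d.
Difference = |19.231 − 3.968| = 15.263 ≈ 15.3 days.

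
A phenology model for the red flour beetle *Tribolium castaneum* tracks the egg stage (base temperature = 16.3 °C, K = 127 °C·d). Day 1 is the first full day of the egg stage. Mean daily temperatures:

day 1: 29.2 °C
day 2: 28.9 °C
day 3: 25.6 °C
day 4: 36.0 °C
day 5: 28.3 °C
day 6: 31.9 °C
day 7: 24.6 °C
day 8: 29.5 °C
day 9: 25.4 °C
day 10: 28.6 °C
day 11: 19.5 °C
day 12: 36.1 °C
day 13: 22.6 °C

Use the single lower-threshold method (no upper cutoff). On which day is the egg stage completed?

Daily DD above 16.3 °C: 12.9, 12.6, 9.3, 19.7, 12.0, 15.6, 8.3, 13.2, 9.1, 12.3, 3.2, 19.8, 6.3.
Cumulative: 12.9, 25.5, 34.8, 54.5, 66.5, 82.1, 90.4, 103.6, 112.7, 125.0, 128.2, 148.0, 154.3.
The total first reaches 127 DD on day 11.

day 11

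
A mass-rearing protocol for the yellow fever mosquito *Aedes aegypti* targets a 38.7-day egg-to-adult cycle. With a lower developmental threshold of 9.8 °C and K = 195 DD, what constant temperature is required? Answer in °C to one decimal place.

14.8 °C

Required daily accumulation = 195 / 38.7 = 5.039 DD/day.
T = T_base + 5.039 = 9.8 + 5.039 = 14.839 ≈ 14.8 °C.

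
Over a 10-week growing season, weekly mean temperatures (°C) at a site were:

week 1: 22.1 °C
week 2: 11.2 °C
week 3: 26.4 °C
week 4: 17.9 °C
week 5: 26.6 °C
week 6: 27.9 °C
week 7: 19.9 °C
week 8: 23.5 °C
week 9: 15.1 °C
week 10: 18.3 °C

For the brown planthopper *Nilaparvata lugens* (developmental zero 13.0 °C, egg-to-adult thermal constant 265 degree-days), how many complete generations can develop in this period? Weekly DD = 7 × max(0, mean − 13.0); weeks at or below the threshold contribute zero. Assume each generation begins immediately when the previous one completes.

2 generations

Weekly DD (7 × max(0, T̄ − 13.0)): 63.7, 0.0, 93.8, 34.3, 95.2, 104.3, 48.3, 73.5, 14.7, 37.1.
Season total = 564.9 DD.
Complete generations = ⌊564.9 / 265⌋ = 2.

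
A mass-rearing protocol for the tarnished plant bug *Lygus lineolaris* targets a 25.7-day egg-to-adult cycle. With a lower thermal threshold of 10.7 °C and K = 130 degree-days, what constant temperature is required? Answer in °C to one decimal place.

Required daily accumulation = 130 / 25.7 = 5.058 DD/day.
T = T_base + 5.058 = 10.7 + 5.058 = 15.758 ≈ 15.8 °C.

15.8 °C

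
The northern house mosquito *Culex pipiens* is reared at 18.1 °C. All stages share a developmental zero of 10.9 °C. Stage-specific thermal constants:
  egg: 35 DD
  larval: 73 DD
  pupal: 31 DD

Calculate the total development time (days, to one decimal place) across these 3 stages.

Daily accumulation at 18.1 °C = 18.1 − 10.9 = 7.2 DD/day.
Total K = 35 + 73 + 31 = 139 DD.
Total duration = 139 / 7.2 = 19.306 ≈ 19.3 days.

19.3 days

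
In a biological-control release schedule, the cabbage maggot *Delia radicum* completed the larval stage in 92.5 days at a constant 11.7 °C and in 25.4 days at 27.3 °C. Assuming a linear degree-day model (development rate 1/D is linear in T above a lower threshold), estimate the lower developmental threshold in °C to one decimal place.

Linear rate model ⇒ the product D·(T − T_b) is constant across temperatures.
92.5·(11.7 − T_b) = 25.4·(27.3 − T_b)
T_b = (92.5·11.7 − 25.4·27.3) / (92.5 − 25.4) = 388.83 / 67.1 = 5.795 °C ≈ 5.8 °C.

5.8 °C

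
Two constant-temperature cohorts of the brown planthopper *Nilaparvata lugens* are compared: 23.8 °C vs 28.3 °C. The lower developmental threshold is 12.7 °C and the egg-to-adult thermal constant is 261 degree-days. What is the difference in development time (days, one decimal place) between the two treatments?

At 23.8 °C: 261 / (23.8 − 12.7) = 261 / 11.1 = 23.514 d.
At 28.3 °C: 261 / (28.3 − 12.7) = 261 / 15.6 = 16.731 d.
Difference = |23.514 − 16.731| = 6.783 ≈ 6.8 days.

6.8 days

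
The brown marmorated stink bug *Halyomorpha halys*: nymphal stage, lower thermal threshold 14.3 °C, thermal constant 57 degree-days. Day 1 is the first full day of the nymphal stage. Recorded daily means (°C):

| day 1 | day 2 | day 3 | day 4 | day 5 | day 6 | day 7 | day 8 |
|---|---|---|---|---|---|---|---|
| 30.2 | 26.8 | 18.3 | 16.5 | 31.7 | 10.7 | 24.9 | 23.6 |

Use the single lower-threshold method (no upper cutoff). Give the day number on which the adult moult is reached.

day 7

Daily DD above 14.3 °C: 15.9, 12.5, 4.0, 2.2, 17.4, 0.0, 10.6, 9.3.
Cumulative: 15.9, 28.4, 32.4, 34.6, 52.0, 52.0, 62.6, 71.9.
The total first reaches 57 DD on day 7.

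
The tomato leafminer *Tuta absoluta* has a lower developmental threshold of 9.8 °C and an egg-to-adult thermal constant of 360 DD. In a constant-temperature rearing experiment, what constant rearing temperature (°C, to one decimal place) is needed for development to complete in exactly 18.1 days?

29.7 °C

Required daily accumulation = 360 / 18.1 = 19.890 DD/day.
T = T_base + 19.890 = 9.8 + 19.890 = 29.690 ≈ 29.7 °C.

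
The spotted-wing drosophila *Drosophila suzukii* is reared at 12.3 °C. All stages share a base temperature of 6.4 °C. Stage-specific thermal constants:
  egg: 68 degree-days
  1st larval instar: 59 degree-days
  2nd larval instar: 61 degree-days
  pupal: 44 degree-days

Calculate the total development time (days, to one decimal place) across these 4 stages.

Daily accumulation at 12.3 °C = 12.3 − 6.4 = 5.9 DD/day.
Total K = 68 + 59 + 61 + 44 = 232 DD.
Total duration = 232 / 5.9 = 39.322 ≈ 39.3 days.

39.3 days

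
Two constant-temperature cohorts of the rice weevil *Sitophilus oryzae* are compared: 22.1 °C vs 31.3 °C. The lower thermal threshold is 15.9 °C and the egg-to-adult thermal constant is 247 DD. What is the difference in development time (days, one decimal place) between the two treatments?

23.8 days

At 22.1 °C: 247 / (22.1 − 15.9) = 247 / 6.2 = 39.839 d.
At 31.3 °C: 247 / (31.3 − 15.9) = 247 / 15.4 = 16.039 d.
Difference = |39.839 − 16.039| = 23.800 ≈ 23.8 days.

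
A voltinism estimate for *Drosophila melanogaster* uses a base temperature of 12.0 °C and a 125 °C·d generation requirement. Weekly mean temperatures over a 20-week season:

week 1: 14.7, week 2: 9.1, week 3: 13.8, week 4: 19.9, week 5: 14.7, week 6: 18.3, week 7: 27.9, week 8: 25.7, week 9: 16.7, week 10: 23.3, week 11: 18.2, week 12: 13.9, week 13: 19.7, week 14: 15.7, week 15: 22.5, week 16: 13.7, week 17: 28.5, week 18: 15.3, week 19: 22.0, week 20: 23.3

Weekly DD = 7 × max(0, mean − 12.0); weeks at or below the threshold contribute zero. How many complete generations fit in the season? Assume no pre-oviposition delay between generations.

Weekly DD (7 × max(0, T̄ − 12.0)): 18.9, 0.0, 12.6, 55.3, 18.9, 44.1, 111.3, 95.9, 32.9, 79.1, 43.4, 13.3, 53.9, 25.9, 73.5, 11.9, 115.5, 23.1, 70.0, 79.1.
Season total = 978.6 DD.
Complete generations = ⌊978.6 / 125⌋ = 7.

7 generations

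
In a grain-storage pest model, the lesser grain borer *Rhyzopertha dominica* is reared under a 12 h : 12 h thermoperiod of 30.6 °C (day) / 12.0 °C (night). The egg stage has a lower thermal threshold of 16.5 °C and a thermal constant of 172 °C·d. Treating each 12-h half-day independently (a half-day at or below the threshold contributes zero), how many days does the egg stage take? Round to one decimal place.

Day half: max(0, 30.6 − 16.5) × 0.5 = 14.1 × 0.5 = 7.05 DD.
Night half: max(0, 12.0 − 16.5) × 0.5 = 0.0 × 0.5 = 0.00 DD.
Per 24 h: 7.05 DD/day.
Duration = 172 / 7.05 = 24.397 ≈ 24.4 days.

24.4 days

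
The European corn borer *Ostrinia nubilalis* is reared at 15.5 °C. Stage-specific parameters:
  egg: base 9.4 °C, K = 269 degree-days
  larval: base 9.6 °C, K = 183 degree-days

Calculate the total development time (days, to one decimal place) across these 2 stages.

75.1 days

egg: 269 / (15.5 − 9.4) = 269 / 6.1 = 44.098 d.
larval: 183 / (15.5 − 9.6) = 183 / 5.9 = 31.017 d.
Sum = 75.115 ≈ 75.1 days.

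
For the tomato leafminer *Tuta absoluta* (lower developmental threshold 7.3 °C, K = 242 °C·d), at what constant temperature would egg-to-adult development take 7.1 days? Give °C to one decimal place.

41.4 °C

Required daily accumulation = 242 / 7.1 = 34.085 DD/day.
T = T_base + 34.085 = 7.3 + 34.085 = 41.385 ≈ 41.4 °C.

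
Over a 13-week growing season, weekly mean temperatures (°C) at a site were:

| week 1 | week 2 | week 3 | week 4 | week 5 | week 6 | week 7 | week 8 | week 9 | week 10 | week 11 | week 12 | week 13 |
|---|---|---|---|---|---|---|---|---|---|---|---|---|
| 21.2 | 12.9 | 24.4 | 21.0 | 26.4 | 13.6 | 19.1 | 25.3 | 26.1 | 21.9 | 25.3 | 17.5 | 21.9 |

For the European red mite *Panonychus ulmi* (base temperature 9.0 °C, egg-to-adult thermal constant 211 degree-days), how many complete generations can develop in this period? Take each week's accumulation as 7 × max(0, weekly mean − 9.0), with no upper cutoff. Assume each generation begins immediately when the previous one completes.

5 generations

Weekly DD (7 × max(0, T̄ − 9.0)): 85.4, 27.3, 107.8, 84.0, 121.8, 32.2, 70.7, 114.1, 119.7, 90.3, 114.1, 59.5, 90.3.
Season total = 1117.2 DD.
Complete generations = ⌊1117.2 / 211⌋ = 5.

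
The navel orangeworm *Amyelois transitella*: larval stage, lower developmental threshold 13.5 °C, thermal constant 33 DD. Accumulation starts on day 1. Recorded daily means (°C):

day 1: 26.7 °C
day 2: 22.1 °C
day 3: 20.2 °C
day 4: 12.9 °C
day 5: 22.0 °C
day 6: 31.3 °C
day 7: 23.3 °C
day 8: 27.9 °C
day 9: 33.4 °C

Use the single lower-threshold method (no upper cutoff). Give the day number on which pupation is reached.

Daily DD above 13.5 °C: 13.2, 8.6, 6.7, 0.0, 8.5, 17.8, 9.8, 14.4, 19.9.
Cumulative: 13.2, 21.8, 28.5, 28.5, 37.0, 54.8, 64.6, 79.0, 98.9.
The total first reaches 33 DD on day 5.

day 5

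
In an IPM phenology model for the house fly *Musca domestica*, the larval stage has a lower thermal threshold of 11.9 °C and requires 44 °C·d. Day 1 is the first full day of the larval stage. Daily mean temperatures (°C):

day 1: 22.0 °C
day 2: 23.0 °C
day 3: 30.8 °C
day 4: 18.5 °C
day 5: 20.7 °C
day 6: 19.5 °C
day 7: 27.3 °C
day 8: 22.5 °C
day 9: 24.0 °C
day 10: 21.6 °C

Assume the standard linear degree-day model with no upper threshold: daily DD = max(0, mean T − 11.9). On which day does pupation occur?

day 4

Daily DD above 11.9 °C: 10.1, 11.1, 18.9, 6.6, 8.8, 7.6, 15.4, 10.6, 12.1, 9.7.
Cumulative: 10.1, 21.2, 40.1, 46.7, 55.5, 63.1, 78.5, 89.1, 101.2, 110.9.
The total first reaches 44 DD on day 4.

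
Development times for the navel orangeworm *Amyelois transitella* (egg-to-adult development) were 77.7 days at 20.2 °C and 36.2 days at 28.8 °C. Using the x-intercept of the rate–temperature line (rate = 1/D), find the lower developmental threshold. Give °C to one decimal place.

Linear rate model ⇒ the product D·(T − T_b) is constant across temperatures.
77.7·(20.2 − T_b) = 36.2·(28.8 − T_b)
T_b = (77.7·20.2 − 36.2·28.8) / (77.7 − 36.2) = 526.98 / 41.5 = 12.698 °C ≈ 12.7 °C.

12.7 °C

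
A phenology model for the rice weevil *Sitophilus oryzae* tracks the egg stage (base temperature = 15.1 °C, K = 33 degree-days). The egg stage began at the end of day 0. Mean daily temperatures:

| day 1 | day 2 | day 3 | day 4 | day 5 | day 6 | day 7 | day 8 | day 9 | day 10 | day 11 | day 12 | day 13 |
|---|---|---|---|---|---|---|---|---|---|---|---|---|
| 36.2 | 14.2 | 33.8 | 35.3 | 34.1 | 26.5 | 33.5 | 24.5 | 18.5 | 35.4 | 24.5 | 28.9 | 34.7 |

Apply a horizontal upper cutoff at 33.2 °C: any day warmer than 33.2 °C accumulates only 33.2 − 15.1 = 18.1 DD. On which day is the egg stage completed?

Daily DD above 15.1 °C (capped at 18.1): 18.1, 0.0, 18.1, 18.1, 18.1, 11.4, 18.1, 9.4, 3.4, 18.1, 9.4, 13.8, 18.1.
Cumulative: 18.1, 18.1, 36.2, 54.3, 72.4, 83.8, 101.9, 111.3, 114.7, 132.8, 142.2, 156.0, 174.1.
The total first reaches 33 DD on day 3.

day 3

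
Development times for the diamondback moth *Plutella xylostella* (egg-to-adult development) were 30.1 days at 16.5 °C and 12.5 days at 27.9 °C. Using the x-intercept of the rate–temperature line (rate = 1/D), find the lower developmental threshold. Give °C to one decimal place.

8.4 °C

Linear rate model ⇒ the product D·(T − T_b) is constant across temperatures.
30.1·(16.5 − T_b) = 12.5·(27.9 − T_b)
T_b = (30.1·16.5 − 12.5·27.9) / (30.1 − 12.5) = 147.90 / 17.6 = 8.403 °C ≈ 8.4 °C.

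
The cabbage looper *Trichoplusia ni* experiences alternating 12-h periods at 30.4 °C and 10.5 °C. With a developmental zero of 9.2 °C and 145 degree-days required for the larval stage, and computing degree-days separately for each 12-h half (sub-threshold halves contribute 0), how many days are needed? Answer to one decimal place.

12.9 days

Day half: max(0, 30.4 − 9.2) × 0.5 = 21.2 × 0.5 = 10.60 DD.
Night half: max(0, 10.5 − 9.2) × 0.5 = 1.3 × 0.5 = 0.65 DD.
Per 24 h: 11.25 DD/day.
Duration = 145 / 11.25 = 12.889 ≈ 12.9 days.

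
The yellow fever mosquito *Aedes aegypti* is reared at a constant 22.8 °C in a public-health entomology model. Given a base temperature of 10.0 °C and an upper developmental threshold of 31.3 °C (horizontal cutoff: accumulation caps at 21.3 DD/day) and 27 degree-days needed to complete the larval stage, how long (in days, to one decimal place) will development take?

Daily accumulation = 22.8 − 10.0 = 12.8 DD/day.
Duration = 27 / 12.8 = 2.109 ≈ 2.1 days.

2.1 days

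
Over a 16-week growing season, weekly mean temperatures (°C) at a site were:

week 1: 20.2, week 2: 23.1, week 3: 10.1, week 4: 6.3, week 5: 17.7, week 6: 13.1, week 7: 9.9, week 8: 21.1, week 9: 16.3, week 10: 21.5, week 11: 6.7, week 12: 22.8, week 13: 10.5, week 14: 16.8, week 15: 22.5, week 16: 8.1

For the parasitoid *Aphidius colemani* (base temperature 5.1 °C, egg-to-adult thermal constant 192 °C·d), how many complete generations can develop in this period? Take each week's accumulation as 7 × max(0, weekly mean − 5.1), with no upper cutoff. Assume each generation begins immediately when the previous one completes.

6 generations

Weekly DD (7 × max(0, T̄ − 5.1)): 105.7, 126.0, 35.0, 8.4, 88.2, 56.0, 33.6, 112.0, 78.4, 114.8, 11.2, 123.9, 37.8, 81.9, 121.8, 21.0.
Season total = 1155.7 DD.
Complete generations = ⌊1155.7 / 192⌋ = 6.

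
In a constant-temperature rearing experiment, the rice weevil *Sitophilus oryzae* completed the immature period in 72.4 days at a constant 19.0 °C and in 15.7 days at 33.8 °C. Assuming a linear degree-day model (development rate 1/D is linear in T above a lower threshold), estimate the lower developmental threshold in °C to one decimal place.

Linear rate model ⇒ the product D·(T − T_b) is constant across temperatures.
72.4·(19.0 − T_b) = 15.7·(33.8 − T_b)
T_b = (72.4·19.0 − 15.7·33.8) / (72.4 − 15.7) = 844.94 / 56.7 = 14.902 °C ≈ 14.9 °C.

14.9 °C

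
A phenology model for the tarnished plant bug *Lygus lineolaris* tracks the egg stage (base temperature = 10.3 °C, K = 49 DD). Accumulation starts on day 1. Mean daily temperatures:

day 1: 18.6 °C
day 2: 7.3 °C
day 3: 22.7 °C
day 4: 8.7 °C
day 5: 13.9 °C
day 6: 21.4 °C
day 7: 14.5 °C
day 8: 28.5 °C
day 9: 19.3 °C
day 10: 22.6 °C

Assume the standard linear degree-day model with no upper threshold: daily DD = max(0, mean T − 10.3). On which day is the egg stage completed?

day 8

Daily DD above 10.3 °C: 8.3, 0.0, 12.4, 0.0, 3.6, 11.1, 4.2, 18.2, 9.0, 12.3.
Cumulative: 8.3, 8.3, 20.7, 20.7, 24.3, 35.4, 39.6, 57.8, 66.8, 79.1.
The total first reaches 49 DD on day 8.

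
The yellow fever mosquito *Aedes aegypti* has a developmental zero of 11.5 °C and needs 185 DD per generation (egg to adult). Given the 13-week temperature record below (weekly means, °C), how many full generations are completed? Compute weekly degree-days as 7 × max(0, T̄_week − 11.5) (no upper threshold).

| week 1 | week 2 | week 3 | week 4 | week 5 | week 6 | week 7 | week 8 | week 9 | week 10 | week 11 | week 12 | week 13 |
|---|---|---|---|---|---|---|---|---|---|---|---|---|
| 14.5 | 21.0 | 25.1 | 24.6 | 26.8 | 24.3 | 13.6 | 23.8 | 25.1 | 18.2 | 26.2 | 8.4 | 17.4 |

Weekly DD (7 × max(0, T̄ − 11.5)): 21.0, 66.5, 95.2, 91.7, 107.1, 89.6, 14.7, 86.1, 95.2, 46.9, 102.9, 0.0, 41.3.
Season total = 858.2 DD.
Complete generations = ⌊858.2 / 185⌋ = 4.

4 generations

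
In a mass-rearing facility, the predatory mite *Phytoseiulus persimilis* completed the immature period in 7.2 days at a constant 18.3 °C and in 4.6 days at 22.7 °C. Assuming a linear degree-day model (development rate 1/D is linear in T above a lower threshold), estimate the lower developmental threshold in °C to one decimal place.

10.5 °C

Under the model K = D·(T − T_b), so D₁·(T₁ − T_b) = D₂·(T₂ − T_b).
7.2·(18.3 − T_b) = 4.6·(22.7 − T_b)
T_b = (7.2·18.3 − 4.6·22.7) / (7.2 − 4.6) = 27.34 / 2.6 = 10.515 °C ≈ 10.5 °C.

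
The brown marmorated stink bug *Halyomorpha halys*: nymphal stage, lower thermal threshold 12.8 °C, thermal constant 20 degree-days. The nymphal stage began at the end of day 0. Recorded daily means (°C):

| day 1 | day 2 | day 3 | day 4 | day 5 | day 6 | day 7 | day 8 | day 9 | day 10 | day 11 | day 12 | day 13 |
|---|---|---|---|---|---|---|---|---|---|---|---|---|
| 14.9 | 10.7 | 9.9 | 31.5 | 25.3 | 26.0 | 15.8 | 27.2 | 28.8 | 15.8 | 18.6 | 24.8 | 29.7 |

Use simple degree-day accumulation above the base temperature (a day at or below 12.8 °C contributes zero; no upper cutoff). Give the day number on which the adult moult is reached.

day 4

Daily DD above 12.8 °C: 2.1, 0.0, 0.0, 18.7, 12.5, 13.2, 3.0, 14.4, 16.0, 3.0, 5.8, 12.0, 16.9.
Cumulative: 2.1, 2.1, 2.1, 20.8, 33.3, 46.5, 49.5, 63.9, 79.9, 82.9, 88.7, 100.7, 117.6.
The total first reaches 20 DD on day 4.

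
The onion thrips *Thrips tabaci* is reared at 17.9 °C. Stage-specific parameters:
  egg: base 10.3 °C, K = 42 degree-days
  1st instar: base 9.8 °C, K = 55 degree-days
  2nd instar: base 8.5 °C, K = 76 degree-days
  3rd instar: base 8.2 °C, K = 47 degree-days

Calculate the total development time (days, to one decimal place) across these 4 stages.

egg: 42 / (17.9 − 10.3) = 42 / 7.6 = 5.526 d.
1st instar: 55 / (17.9 − 9.8) = 55 / 8.1 = 6.790 d.
2nd instar: 76 / (17.9 − 8.5) = 76 / 9.4 = 8.085 d.
3rd instar: 47 / (17.9 − 8.2) = 47 / 9.7 = 4.845 d.
Sum = 25.247 ≈ 25.2 days.

25.2 days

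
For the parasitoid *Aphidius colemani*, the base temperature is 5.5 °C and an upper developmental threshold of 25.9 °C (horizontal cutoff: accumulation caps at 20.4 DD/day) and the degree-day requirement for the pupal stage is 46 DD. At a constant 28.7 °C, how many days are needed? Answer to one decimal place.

2.3 days

Temperature 28.7 °C exceeds the upper threshold, so daily accumulation caps at 25.9 − 5.5 = 20.4 DD/day.
Duration = 46 / 20.4 = 2.255 ≈ 2.3 days.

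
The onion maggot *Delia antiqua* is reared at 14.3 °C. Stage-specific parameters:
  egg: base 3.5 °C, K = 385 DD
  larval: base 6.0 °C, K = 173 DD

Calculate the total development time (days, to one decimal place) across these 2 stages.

56.5 days

egg: 385 / (14.3 − 3.5) = 385 / 10.8 = 35.648 d.
larval: 173 / (14.3 − 6.0) = 173 / 8.3 = 20.843 d.
Sum = 56.492 ≈ 56.5 days.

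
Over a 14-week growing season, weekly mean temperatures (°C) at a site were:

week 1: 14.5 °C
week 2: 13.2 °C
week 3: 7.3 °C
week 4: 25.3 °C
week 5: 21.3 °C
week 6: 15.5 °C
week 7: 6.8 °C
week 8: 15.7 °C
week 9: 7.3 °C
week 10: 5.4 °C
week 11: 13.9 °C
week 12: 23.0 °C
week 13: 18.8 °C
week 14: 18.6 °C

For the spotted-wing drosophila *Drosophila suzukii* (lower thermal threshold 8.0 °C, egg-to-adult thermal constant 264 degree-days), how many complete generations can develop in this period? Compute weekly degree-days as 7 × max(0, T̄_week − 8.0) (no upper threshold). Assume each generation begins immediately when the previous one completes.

Weekly DD (7 × max(0, T̄ − 8.0)): 45.5, 36.4, 0.0, 121.1, 93.1, 52.5, 0.0, 53.9, 0.0, 0.0, 41.3, 105.0, 75.6, 74.2.
Season total = 698.6 DD.
Complete generations = ⌊698.6 / 264⌋ = 2.

2 generations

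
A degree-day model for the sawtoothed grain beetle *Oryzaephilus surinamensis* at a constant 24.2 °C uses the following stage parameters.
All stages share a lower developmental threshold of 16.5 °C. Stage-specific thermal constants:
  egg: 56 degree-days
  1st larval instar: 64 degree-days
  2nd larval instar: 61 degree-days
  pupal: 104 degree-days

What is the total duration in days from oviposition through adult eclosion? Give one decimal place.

37.0 days

Daily accumulation at 24.2 °C = 24.2 − 16.5 = 7.7 DD/day.
Total K = 56 + 64 + 61 + 104 = 285 DD.
Total duration = 285 / 7.7 = 37.013 ≈ 37.0 days.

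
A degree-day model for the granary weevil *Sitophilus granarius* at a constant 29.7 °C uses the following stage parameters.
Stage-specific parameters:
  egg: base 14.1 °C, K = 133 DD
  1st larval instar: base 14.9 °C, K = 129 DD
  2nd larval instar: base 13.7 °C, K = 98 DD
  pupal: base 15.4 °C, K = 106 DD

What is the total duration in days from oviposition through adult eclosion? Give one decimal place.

egg: 133 / (29.7 − 14.1) = 133 / 15.6 = 8.526 d.
1st larval instar: 129 / (29.7 − 14.9) = 129 / 14.8 = 8.716 d.
2nd larval instar: 98 / (29.7 − 13.7) = 98 / 16.0 = 6.125 d.
pupal: 106 / (29.7 − 15.4) = 106 / 14.3 = 7.413 d.
Sum = 30.779 ≈ 30.8 days.

30.8 days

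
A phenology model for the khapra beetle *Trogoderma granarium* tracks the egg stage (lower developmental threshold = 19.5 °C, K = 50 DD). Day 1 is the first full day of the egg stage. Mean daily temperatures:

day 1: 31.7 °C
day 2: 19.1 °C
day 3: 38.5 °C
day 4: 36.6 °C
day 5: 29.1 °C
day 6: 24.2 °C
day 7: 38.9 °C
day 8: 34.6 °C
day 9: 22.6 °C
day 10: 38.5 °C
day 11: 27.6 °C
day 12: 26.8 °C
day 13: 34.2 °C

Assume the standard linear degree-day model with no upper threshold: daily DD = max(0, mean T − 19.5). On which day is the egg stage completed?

day 5

Daily DD above 19.5 °C: 12.2, 0.0, 19.0, 17.1, 9.6, 4.7, 19.4, 15.1, 3.1, 19.0, 8.1, 7.3, 14.7.
Cumulative: 12.2, 12.2, 31.2, 48.3, 57.9, 62.6, 82.0, 97.1, 100.2, 119.2, 127.3, 134.6, 149.3.
The total first reaches 50 DD on day 5.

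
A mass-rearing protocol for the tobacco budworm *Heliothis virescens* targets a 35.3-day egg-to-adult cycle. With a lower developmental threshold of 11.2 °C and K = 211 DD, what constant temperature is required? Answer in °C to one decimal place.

17.2 °C

Required daily accumulation = 211 / 35.3 = 5.977 DD/day.
T = T_base + 5.977 = 11.2 + 5.977 = 17.177 ≈ 17.2 °C.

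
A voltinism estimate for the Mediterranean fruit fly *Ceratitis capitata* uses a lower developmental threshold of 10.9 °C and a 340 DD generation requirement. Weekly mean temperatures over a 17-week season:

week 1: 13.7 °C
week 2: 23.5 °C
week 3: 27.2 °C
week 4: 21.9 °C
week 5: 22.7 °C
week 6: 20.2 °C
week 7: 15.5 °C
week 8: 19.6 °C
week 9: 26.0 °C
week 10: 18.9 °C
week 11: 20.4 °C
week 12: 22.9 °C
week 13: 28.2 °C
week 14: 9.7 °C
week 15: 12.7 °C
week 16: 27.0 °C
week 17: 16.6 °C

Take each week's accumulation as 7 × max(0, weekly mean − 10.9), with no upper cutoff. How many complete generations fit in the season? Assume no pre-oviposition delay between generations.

Weekly DD (7 × max(0, T̄ − 10.9)): 19.6, 88.2, 114.1, 77.0, 82.6, 65.1, 32.2, 60.9, 105.7, 56.0, 66.5, 84.0, 121.1, 0.0, 12.6, 112.7, 39.9.
Season total = 1138.2 DD.
Complete generations = ⌊1138.2 / 340⌋ = 3.

3 generations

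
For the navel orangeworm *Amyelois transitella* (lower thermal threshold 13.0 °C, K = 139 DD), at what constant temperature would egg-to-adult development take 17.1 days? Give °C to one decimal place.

Required daily accumulation = 139 / 17.1 = 8.129 DD/day.
T = T_base + 8.129 = 13.0 + 8.129 = 21.129 ≈ 21.1 °C.

21.1 °C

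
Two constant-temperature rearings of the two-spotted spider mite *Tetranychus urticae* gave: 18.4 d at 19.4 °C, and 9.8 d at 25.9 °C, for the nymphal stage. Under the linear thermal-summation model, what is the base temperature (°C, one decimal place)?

Under the model K = D·(T − T_b), so D₁·(T₁ − T_b) = D₂·(T₂ − T_b).
18.4·(19.4 − T_b) = 9.8·(25.9 − T_b)
T_b = (18.4·19.4 − 9.8·25.9) / (18.4 − 9.8) = 103.14 / 8.6 = 11.993 °C ≈ 12.0 °C.

12.0 °C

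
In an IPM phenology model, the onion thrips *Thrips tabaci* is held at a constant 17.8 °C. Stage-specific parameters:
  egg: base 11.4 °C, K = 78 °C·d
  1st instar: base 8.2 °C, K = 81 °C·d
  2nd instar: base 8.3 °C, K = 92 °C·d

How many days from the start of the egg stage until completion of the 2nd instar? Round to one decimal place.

egg: 78 / (17.8 − 11.4) = 78 / 6.4 = 12.188 d.
1st instar: 81 / (17.8 − 8.2) = 81 / 9.6 = 8.437 d.
2nd instar: 92 / (17.8 − 8.3) = 92 / 9.5 = 9.684 d.
Sum = 30.309 ≈ 30.3 days.

30.3 days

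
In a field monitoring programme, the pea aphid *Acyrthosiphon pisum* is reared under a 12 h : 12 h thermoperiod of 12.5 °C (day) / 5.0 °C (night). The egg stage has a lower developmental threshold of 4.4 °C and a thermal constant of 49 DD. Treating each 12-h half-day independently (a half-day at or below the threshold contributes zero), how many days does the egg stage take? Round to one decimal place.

11.3 days

Day half: max(0, 12.5 − 4.4) × 0.5 = 8.1 × 0.5 = 4.05 DD.
Night half: max(0, 5.0 − 4.4) × 0.5 = 0.6 × 0.5 = 0.30 DD.
Per 24 h: 4.35 DD/day.
Duration = 49 / 4.35 = 11.264 ≈ 11.3 days.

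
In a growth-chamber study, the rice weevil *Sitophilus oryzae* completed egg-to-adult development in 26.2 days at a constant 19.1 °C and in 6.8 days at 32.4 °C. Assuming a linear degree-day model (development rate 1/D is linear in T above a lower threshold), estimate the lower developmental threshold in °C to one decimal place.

Under the model K = D·(T − T_b), so D₁·(T₁ − T_b) = D₂·(T₂ − T_b).
26.2·(19.1 − T_b) = 6.8·(32.4 − T_b)
T_b = (26.2·19.1 − 6.8·32.4) / (26.2 − 6.8) = 280.10 / 19.4 = 14.438 °C ≈ 14.4 °C.

14.4 °C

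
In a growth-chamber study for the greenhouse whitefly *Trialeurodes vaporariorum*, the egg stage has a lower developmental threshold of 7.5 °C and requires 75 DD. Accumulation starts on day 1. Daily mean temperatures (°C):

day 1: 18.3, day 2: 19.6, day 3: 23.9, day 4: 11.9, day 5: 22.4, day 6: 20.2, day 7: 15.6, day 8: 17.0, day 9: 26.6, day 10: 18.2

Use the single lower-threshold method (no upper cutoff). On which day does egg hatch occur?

day 7

Daily DD above 7.5 °C: 10.8, 12.1, 16.4, 4.4, 14.9, 12.7, 8.1, 9.5, 19.1, 10.7.
Cumulative: 10.8, 22.9, 39.3, 43.7, 58.6, 71.3, 79.4, 88.9, 108.0, 118.7.
The total first reaches 75 DD on day 7.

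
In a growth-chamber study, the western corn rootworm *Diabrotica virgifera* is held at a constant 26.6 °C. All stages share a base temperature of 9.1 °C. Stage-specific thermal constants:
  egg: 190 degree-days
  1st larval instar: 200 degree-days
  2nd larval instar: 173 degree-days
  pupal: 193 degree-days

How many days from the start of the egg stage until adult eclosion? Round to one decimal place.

Daily accumulation at 26.6 °C = 26.6 − 9.1 = 17.5 DD/day.
Total K = 190 + 200 + 173 + 193 = 756 DD.
Total duration = 756 / 17.5 = 43.200 ≈ 43.2 days.

43.2 days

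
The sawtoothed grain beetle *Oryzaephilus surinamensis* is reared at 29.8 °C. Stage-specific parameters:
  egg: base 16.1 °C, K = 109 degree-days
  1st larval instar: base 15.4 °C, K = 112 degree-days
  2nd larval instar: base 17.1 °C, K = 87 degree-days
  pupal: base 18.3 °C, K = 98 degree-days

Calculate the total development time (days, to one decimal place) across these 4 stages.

31.1 days

egg: 109 / (29.8 − 16.1) = 109 / 13.7 = 7.956 d.
1st larval instar: 112 / (29.8 − 15.4) = 112 / 14.4 = 7.778 d.
2nd larval instar: 87 / (29.8 − 17.1) = 87 / 12.7 = 6.850 d.
pupal: 98 / (29.8 − 18.3) = 98 / 11.5 = 8.522 d.
Sum = 31.106 ≈ 31.1 days.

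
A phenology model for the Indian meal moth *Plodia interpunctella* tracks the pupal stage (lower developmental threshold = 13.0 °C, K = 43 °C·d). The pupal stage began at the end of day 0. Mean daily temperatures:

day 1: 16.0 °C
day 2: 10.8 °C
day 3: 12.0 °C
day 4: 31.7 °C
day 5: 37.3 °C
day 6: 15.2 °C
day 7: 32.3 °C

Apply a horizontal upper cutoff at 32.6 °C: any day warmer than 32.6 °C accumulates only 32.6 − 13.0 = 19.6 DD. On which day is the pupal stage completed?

Daily DD above 13.0 °C (capped at 19.6): 3.0, 0.0, 0.0, 18.7, 19.6, 2.2, 19.3.
Cumulative: 3.0, 3.0, 3.0, 21.7, 41.3, 43.5, 62.8.
The total first reaches 43 DD on day 6.

day 6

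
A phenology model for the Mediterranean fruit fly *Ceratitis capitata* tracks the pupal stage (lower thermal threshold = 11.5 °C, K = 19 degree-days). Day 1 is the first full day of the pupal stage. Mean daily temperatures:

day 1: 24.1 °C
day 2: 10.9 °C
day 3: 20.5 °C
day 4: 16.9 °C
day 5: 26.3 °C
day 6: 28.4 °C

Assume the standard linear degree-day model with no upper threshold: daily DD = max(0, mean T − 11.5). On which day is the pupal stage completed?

day 3

Daily DD above 11.5 °C: 12.6, 0.0, 9.0, 5.4, 14.8, 16.9.
Cumulative: 12.6, 12.6, 21.6, 27.0, 41.8, 58.7.
The total first reaches 19 DD on day 3.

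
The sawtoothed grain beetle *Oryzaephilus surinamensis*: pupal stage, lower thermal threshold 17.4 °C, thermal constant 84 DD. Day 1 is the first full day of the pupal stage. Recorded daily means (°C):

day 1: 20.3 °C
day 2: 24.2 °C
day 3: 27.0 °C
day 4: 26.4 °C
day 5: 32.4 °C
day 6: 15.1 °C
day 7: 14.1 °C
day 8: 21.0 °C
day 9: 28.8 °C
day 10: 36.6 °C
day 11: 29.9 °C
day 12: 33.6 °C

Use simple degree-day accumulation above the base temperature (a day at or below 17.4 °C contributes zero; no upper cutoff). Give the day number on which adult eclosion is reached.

Daily DD above 17.4 °C: 2.9, 6.8, 9.6, 9.0, 15.0, 0.0, 0.0, 3.6, 11.4, 19.2, 12.5, 16.2.
Cumulative: 2.9, 9.7, 19.3, 28.3, 43.3, 43.3, 43.3, 46.9, 58.3, 77.5, 90.0, 106.2.
The total first reaches 84 DD on day 11.

day 11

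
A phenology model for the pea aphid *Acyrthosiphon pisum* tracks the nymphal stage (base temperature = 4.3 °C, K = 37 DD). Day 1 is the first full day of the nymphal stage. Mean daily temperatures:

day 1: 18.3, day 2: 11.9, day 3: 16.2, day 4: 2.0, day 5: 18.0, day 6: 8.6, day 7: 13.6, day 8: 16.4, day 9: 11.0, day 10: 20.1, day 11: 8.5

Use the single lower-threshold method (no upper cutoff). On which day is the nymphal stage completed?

Daily DD above 4.3 °C: 14.0, 7.6, 11.9, 0.0, 13.7, 4.3, 9.3, 12.1, 6.7, 15.8, 4.2.
Cumulative: 14.0, 21.6, 33.5, 33.5, 47.2, 51.5, 60.8, 72.9, 79.6, 95.4, 99.6.
The total first reaches 37 DD on day 5.

day 5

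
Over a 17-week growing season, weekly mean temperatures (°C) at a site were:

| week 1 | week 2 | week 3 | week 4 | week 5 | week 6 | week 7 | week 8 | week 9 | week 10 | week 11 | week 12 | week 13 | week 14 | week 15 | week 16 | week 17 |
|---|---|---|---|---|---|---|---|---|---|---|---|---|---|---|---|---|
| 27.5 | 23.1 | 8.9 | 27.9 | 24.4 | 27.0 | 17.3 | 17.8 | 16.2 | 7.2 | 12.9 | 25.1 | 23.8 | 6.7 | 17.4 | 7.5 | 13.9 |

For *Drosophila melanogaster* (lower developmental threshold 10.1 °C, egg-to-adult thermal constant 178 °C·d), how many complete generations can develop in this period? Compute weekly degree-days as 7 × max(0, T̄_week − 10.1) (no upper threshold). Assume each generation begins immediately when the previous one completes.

5 generations

Weekly DD (7 × max(0, T̄ − 10.1)): 121.8, 91.0, 0.0, 124.6, 100.1, 118.3, 50.4, 53.9, 42.7, 0.0, 19.6, 105.0, 95.9, 0.0, 51.1, 0.0, 26.6.
Season total = 1001.0 DD.
Complete generations = ⌊1001.0 / 178⌋ = 5.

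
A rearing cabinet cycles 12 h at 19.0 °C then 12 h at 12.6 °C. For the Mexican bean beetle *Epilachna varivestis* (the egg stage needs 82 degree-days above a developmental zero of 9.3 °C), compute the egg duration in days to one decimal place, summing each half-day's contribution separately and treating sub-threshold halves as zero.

Day half: max(0, 19.0 − 9.3) × 0.5 = 9.7 × 0.5 = 4.85 DD.
Night half: max(0, 12.6 − 9.3) × 0.5 = 3.3 × 0.5 = 1.65 DD.
Per 24 h: 6.50 DD/day.
Duration = 82 / 6.50 = 12.615 ≈ 12.6 days.

12.6 days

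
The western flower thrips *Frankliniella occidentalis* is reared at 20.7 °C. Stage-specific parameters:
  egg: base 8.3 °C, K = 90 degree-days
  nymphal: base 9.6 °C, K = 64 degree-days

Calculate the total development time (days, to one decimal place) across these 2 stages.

13.0 days

egg: 90 / (20.7 − 8.3) = 90 / 12.4 = 7.258 d.
nymphal: 64 / (20.7 − 9.6) = 64 / 11.1 = 5.766 d.
Sum = 13.024 ≈ 13.0 days.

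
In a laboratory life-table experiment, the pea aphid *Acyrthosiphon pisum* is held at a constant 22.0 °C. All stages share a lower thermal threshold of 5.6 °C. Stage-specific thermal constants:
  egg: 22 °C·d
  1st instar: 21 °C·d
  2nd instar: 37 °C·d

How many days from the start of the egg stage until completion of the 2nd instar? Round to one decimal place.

Daily accumulation at 22.0 °C = 22.0 − 5.6 = 16.4 DD/day.
Total K = 22 + 21 + 37 = 80 DD.
Total duration = 80 / 16.4 = 4.878 ≈ 4.9 days.

4.9 days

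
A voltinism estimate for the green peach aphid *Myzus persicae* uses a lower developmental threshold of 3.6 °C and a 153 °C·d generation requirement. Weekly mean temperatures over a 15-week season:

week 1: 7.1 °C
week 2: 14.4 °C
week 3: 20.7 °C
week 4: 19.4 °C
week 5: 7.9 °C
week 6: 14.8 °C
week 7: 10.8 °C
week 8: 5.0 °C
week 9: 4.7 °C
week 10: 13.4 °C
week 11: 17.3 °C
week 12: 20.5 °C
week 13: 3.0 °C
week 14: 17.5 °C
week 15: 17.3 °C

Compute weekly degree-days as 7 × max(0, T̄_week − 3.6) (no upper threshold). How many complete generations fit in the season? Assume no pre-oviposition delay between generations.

6 generations

Weekly DD (7 × max(0, T̄ − 3.6)): 24.5, 75.6, 119.7, 110.6, 30.1, 78.4, 50.4, 9.8, 7.7, 68.6, 95.9, 118.3, 0.0, 97.3, 95.9.
Season total = 982.8 DD.
Complete generations = ⌊982.8 / 153⌋ = 6.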